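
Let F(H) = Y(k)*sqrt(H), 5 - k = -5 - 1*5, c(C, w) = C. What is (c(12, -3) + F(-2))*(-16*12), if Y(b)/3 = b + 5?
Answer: -2304 - 11520*I*sqrt(2) ≈ -2304.0 - 16292.0*I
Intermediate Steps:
k = 15 (k = 5 - (-5 - 1*5) = 5 - (-5 - 5) = 5 - 1*(-10) = 5 + 10 = 15)
Y(b) = 15 + 3*b (Y(b) = 3*(b + 5) = 3*(5 + b) = 15 + 3*b)
F(H) = 60*sqrt(H) (F(H) = (15 + 3*15)*sqrt(H) = (15 + 45)*sqrt(H) = 60*sqrt(H))
(c(12, -3) + F(-2))*(-16*12) = (12 + 60*sqrt(-2))*(-16*12) = (12 + 60*(I*sqrt(2)))*(-192) = (12 + 60*I*sqrt(2))*(-192) = -2304 - 11520*I*sqrt(2)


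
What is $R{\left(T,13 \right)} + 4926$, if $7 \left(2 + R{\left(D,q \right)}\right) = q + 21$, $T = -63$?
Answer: $\frac{34502}{7} \approx 4928.9$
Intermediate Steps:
$R{\left(D,q \right)} = 1 + \frac{q}{7}$ ($R{\left(D,q \right)} = -2 + \frac{q + 21}{7} = -2 + \frac{21 + q}{7} = -2 + \left(3 + \frac{q}{7}\right) = 1 + \frac{q}{7}$)
$R{\left(T,13 \right)} + 4926 = \left(1 + \frac{1}{7} \cdot 13\right) + 4926 = \left(1 + \frac{13}{7}\right) + 4926 = \frac{20}{7} + 4926 = \frac{34502}{7}$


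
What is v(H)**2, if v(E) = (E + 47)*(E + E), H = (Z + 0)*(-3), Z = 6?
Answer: 1089936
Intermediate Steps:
H = -18 (H = (6 + 0)*(-3) = 6*(-3) = -18)
v(E) = 2*E*(47 + E) (v(E) = (47 + E)*(2*E) = 2*E*(47 + E))
v(H)**2 = (2*(-18)*(47 - 18))**2 = (2*(-18)*29)**2 = (-1044)**2 = 1089936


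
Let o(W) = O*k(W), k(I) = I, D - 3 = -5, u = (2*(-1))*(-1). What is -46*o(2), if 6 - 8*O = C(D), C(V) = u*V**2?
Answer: 23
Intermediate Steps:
u = 2 (u = -2*(-1) = 2)
D = -2 (D = 3 - 5 = -2)
C(V) = 2*V**2
O = -1/4 (O = 3/4 - (-2)**2/4 = 3/4 - 4/4 = 3/4 - 1/8*8 = 3/4 - 1 = -1/4 ≈ -0.25000)
o(W) = -W/4
-46*o(2) = -(-23)*2/2 = -46*(-1/2) = 23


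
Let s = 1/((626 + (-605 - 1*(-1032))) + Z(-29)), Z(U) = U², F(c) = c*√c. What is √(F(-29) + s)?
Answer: √(1894 - 104029844*I*√29)/1894 ≈ 8.8366 - 8.8365*I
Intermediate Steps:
F(c) = c^(3/2)
s = 1/1894 (s = 1/((626 + (-605 - 1*(-1032))) + (-29)²) = 1/((626 + (-605 + 1032)) + 841) = 1/((626 + 427) + 841) = 1/(1053 + 841) = 1/1894 ≈ 0.00052798)
√(F(-29) + s) = √((-29)^(3/2) + 1/1894) = √(-29*I*√29 + 1/1894) = √(1/1894 - 29*I*√29)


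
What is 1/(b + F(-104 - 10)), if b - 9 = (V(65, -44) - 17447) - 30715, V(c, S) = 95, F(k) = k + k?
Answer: -1/48286 ≈ -2.0710e-5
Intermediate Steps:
F(k) = 2*k
b = -48058 (b = 9 + ((95 - 17447) - 30715) = 9 + (-17352 - 30715) = 9 - 48067 = -48058)
1/(b + F(-104 - 10)) = 1/(-48058 + 2*(-104 - 10)) = 1/(-48058 + 2*(-114)) = 1/(-48058 - 228) = 1/(-48286) = -1/48286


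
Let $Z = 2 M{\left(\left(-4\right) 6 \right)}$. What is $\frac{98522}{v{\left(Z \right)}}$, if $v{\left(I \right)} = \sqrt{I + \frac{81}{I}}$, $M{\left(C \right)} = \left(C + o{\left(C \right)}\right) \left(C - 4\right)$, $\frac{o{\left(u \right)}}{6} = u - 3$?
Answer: $\frac{394088 \sqrt{7847670243}}{36164379} \approx 965.34$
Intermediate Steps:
$o{\left(u \right)} = -18 + 6 u$ ($o{\left(u \right)} = 6 \left(u - 3\right) = 6 \left(-3 + u\right) = -18 + 6 u$)
$M{\left(C \right)} = \left(-18 + 7 C\right) \left(-4 + C\right)$ ($M{\left(C \right)} = \left(C + \left(-18 + 6 C\right)\right) \left(C - 4\right) = \left(-18 + 7 C\right) \left(-4 + C\right)$)
$Z = 10416$ ($Z = 2 \left(72 - 46 \left(\left(-4\right) 6\right) + 7 \left(\left(-4\right) 6\right)^{2}\right) = 2 \left(72 - -1104 + 7 \left(-24\right)^{2}\right) = 2 \left(72 + 1104 + 7 \cdot 576\right) = 2 \left(72 + 1104 + 4032\right) = 2 \cdot 5208 = 10416$)
$\frac{98522}{v{\left(Z \right)}} = \frac{98522}{\sqrt{10416 + \frac{81}{10416}}} = \frac{98522}{\sqrt{10416 + 81 \cdot \frac{1}{10416}}} = \frac{98522}{\sqrt{10416 + \frac{27}{3472}}} = \frac{98522}{\sqrt{\frac{36164379}{3472}}} = \frac{98522}{\frac{1}{868} \sqrt{7847670243}} = 98522 \frac{4 \sqrt{7847670243}}{36164379} = \frac{394088 \sqrt{7847670243}}{36164379}$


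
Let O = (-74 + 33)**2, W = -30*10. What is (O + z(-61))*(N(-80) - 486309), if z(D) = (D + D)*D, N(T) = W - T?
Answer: -4438604067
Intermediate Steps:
W = -300
N(T) = -300 - T
z(D) = 2*D**2 (z(D) = (2*D)*D = 2*D**2)
O = 1681 (O = (-41)**2 = 1681)
(O + z(-61))*(N(-80) - 486309) = (1681 + 2*(-61)**2)*((-300 - 1*(-80)) - 486309) = (1681 + 2*3721)*((-300 + 80) - 486309) = (1681 + 7442)*(-220 - 486309) = 9123*(-486529) = -4438604067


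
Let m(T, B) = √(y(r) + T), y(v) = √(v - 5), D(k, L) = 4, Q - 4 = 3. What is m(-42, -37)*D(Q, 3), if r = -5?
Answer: 4*√(-42 + I*√10) ≈ 0.97521 + 25.941*I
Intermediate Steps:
Q = 7 (Q = 4 + 3 = 7)
y(v) = √(-5 + v)
m(T, B) = √(T + I*√10) (m(T, B) = √(√(-5 - 5) + T) = √(√(-10) + T) = √(I*√10 + T) = √(T + I*√10))
m(-42, -37)*D(Q, 3) = √(-42 + I*√10)*4 = 4*√(-42 + I*√10)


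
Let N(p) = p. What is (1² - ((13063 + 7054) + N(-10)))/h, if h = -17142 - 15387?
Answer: 6702/10843 ≈ 0.61809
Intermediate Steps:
h = -32529
(1² - ((13063 + 7054) + N(-10)))/h = (1² - ((13063 + 7054) - 10))/(-32529) = (1 - (20117 - 10))*(-1/32529) = (1 - 1*20107)*(-1/32529) = (1 - 20107)*(-1/32529) = -20106*(-1/32529) = 6702/10843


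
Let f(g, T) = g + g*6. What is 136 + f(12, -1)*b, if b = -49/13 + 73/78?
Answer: -102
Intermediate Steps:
f(g, T) = 7*g (f(g, T) = g + 6*g = 7*g)
b = -17/6 (b = -49*1/13 + 73*(1/78) = -49/13 + 73/78 = -17/6 ≈ -2.8333)
136 + f(12, -1)*b = 136 + (7*12)*(-17/6) = 136 + 84*(-17/6) = 136 - 238 = -102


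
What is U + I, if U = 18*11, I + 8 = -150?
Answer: 40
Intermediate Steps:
I = -158 (I = -8 - 150 = -158)
U = 198
U + I = 198 - 158 = 40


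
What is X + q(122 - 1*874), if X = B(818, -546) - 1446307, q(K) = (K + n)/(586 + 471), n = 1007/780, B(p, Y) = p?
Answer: -1191748446493/824460 ≈ -1.4455e+6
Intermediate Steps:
n = 1007/780 (n = 1007*(1/780) = 1007/780 ≈ 1.2910)
q(K) = 1007/824460 + K/1057 (q(K) = (K + 1007/780)/(586 + 471) = (1007/780 + K)/1057 = (1007/780 + K)*(1/1057) = 1007/824460 + K/1057)
X = -1445489 (X = 818 - 1446307 = -1445489)
X + q(122 - 1*874) = -1445489 + (1007/824460 + (122 - 1*874)/1057) = -1445489 + (1007/824460 + (122 - 874)/1057) = -1445489 + (1007/824460 + (1/1057)*(-752)) = -1445489 + (1007/824460 - 752/1057) = -1445489 - 585553/824460 = -1191748446493/824460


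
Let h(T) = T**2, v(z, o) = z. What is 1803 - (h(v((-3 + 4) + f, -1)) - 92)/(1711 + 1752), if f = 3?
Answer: 6243865/3463 ≈ 1803.0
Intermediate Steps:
1803 - (h(v((-3 + 4) + f, -1)) - 92)/(1711 + 1752) = 1803 - (((-3 + 4) + 3)**2 - 92)/(1711 + 1752) = 1803 - ((1 + 3)**2 - 92)/3463 = 1803 - (4**2 - 92)/3463 = 1803 - (16 - 92)/3463 = 1803 - (-76)/3463 = 1803 - 1*(-76/3463) = 1803 + 76/3463 = 6243865/3463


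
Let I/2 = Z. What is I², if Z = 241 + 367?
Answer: 1478656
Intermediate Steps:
Z = 608
I = 1216 (I = 2*608 = 1216)
I² = 1216² = 1478656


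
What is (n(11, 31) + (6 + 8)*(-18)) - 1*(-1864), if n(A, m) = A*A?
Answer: 1733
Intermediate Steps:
n(A, m) = A²
(n(11, 31) + (6 + 8)*(-18)) - 1*(-1864) = (11² + (6 + 8)*(-18)) - 1*(-1864) = (121 + 14*(-18)) + 1864 = (121 - 252) + 1864 = -131 + 1864 = 1733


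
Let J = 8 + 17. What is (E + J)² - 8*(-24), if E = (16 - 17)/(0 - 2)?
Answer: 3369/4 ≈ 842.25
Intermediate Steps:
E = ½ (E = -1/(-2) = -1*(-½) = ½ ≈ 0.50000)
J = 25
(E + J)² - 8*(-24) = (½ + 25)² - 8*(-24) = (51/2)² - 1*(-192) = 2601/4 + 192 = 3369/4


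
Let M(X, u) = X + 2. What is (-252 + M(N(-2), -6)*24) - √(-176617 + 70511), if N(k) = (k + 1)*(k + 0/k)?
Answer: -156 - I*√106106 ≈ -156.0 - 325.74*I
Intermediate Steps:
N(k) = k*(1 + k) (N(k) = (1 + k)*(k + 0) = (1 + k)*k = k*(1 + k))
M(X, u) = 2 + X
(-252 + M(N(-2), -6)*24) - √(-176617 + 70511) = (-252 + (2 - 2*(1 - 2))*24) - √(-176617 + 70511) = (-252 + (2 - 2*(-1))*24) - √(-106106) = (-252 + (2 + 2)*24) - I*√106106 = (-252 + 4*24) - I*√106106 = (-252 + 96) - I*√106106 = -156 - I*√106106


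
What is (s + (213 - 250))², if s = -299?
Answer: 112896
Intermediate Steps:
(s + (213 - 250))² = (-299 + (213 - 250))² = (-299 - 37)² = (-336)² = 112896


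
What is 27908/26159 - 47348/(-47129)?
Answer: 2553852464/1232847511 ≈ 2.0715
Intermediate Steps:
27908/26159 - 47348/(-47129) = 27908*(1/26159) - 47348*(-1/47129) = 27908/26159 + 47348/47129 = 2553852464/1232847511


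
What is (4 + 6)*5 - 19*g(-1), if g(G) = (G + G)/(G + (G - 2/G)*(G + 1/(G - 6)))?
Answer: 484/15 ≈ 32.267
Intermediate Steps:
g(G) = 2*G/(G + (G + 1/(-6 + G))*(G - 2/G)) (g(G) = (2*G)/(G + (G - 2/G)*(G + 1/(-6 + G))) = (2*G)/(G + (G + 1/(-6 + G))*(G - 2/G)) = 2*G/(G + (G + 1/(-6 + G))*(G - 2/G)))
(4 + 6)*5 - 19*g(-1) = (4 + 6)*5 - 38*(-1)²*(6 - 1*(-1))/(2 - 1*(-1)⁴ - 12*(-1) + 5*(-1)³ + 7*(-1)²) = 10*5 - 38*(6 + 1)/(2 - 1*1 + 12 + 5*(-1) + 7*1) = 50 - 38*7/(2 - 1 + 12 - 5 + 7) = 50 - 38*7/15 = 50 - 19*14/15 = 50 - 266/15 = 484/15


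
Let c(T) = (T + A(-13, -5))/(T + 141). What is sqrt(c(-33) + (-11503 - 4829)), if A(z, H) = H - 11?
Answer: I*sqrt(5291715)/18 ≈ 127.8*I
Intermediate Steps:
A(z, H) = -11 + H
c(T) = (-16 + T)/(141 + T) (c(T) = (T + (-11 - 5))/(T + 141) = (T - 16)/(141 + T) = (-16 + T)/(141 + T))
sqrt(c(-33) + (-11503 - 4829)) = sqrt((-16 - 33)/(141 - 33) + (-11503 - 4829)) = sqrt(-49/108 - 16332) = sqrt(-1763905/108) = I*sqrt(5291715)/18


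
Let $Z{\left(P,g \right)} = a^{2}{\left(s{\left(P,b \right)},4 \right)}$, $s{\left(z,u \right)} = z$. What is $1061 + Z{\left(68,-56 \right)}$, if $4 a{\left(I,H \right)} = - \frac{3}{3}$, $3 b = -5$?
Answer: $\frac{16977}{16} \approx 1061.1$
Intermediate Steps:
$b = - \frac{5}{3}$ ($b = \frac{1}{3} \left(-5\right) = - \frac{5}{3} \approx -1.6667$)
$a{\left(I,H \right)} = - \frac{1}{4}$ ($a{\left(I,H \right)} = \frac{\left(-3\right) \frac{1}{3}}{4} = \frac{1}{4} \left(-1\right) = - \frac{1}{4}$)
$Z{\left(P,g \right)} = \frac{1}{16}$ ($Z{\left(P,g \right)} = \left(- \frac{1}{4}\right)^{2} = \frac{1}{16}$)
$1061 + Z{\left(68,-56 \right)} = 1061 + \frac{1}{16} = \frac{16977}{16}$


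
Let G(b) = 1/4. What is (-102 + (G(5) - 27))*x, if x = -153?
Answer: 78795/4 ≈ 19699.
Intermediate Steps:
G(b) = ¼
(-102 + (G(5) - 27))*x = (-102 + (¼ - 27))*(-153) = (-102 - 107/4)*(-153) = -515/4*(-153) = 78795/4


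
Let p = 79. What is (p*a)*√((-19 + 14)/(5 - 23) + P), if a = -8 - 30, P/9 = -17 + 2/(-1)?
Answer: -1501*I*√6146/3 ≈ -39224.0*I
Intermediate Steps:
P = -171 (P = 9*(-17 + 2/(-1)) = 9*(-17 + 2*(-1)) = 9*(-17 - 2) = 9*(-19) = -171)
a = -38
(p*a)*√((-19 + 14)/(5 - 23) + P) = (79*(-38))*√((-19 + 14)/(5 - 23) - 171) = -3002*√(-5/(-18) - 171) = -3002*√(-5*(-1/18) - 171) = -3002*√(5/18 - 171) = -1501*I*√6146/3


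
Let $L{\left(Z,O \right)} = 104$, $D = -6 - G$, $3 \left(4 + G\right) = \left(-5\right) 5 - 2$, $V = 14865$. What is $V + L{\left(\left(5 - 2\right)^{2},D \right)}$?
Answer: $14969$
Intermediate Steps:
$G = -13$ ($G = -4 + \frac{\left(-5\right) 5 - 2}{3} = -4 + \frac{-25 - 2}{3} = -4 + \frac{1}{3} \left(-27\right) = -4 - 9 = -13$)
$D = 7$ ($D = -6 - -13 = -6 + 13 = 7$)
$V + L{\left(\left(5 - 2\right)^{2},D \right)} = 14865 + 104 = 14969$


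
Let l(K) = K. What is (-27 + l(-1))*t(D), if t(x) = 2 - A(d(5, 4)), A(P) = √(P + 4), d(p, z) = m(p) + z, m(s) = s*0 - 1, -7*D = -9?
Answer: -56 + 28*√7 ≈ 18.081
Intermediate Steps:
D = 9/7 (D = -⅐*(-9) = 9/7 ≈ 1.2857)
m(s) = -1 (m(s) = 0 - 1 = -1)
d(p, z) = -1 + z
A(P) = √(4 + P)
t(x) = 2 - √7 (t(x) = 2 - √(4 + (-1 + 4)) = 2 - √(4 + 3) = 2 - √7)
(-27 + l(-1))*t(D) = (-27 - 1)*(2 - √7) = -28*(2 - √7) = -56 + 28*√7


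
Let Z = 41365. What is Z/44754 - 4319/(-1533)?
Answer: 12224051/3267042 ≈ 3.7416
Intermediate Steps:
Z/44754 - 4319/(-1533) = 41365/44754 - 4319/(-1533) = 41365*(1/44754) - 4319*(-1/1533) = 41365/44754 + 617/219 = 12224051/3267042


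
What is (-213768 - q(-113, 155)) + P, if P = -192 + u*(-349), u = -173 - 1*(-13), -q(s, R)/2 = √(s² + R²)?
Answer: -158120 + 2*√36794 ≈ -1.5774e+5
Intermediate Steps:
q(s, R) = -2*√(R² + s²) (q(s, R) = -2*√(s² + R²) = -2*√(R² + s²))
u = -160 (u = -173 + 13 = -160)
P = 55648 (P = -192 - 160*(-349) = -192 + 55840 = 55648)
(-213768 - q(-113, 155)) + P = (-213768 - (-2)*√(155² + (-113)²)) + 55648 = (-213768 - (-2)*√(24025 + 12769)) + 55648 = (-213768 - (-2)*√36794) + 55648 = (-213768 + 2*√36794) + 55648 = -158120 + 2*√36794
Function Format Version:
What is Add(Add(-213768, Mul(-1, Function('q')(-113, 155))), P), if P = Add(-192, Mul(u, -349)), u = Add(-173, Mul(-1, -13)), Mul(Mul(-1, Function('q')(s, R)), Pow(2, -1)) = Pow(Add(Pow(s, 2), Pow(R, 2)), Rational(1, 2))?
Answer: Add(-158120, Mul(2, Pow(36794, Rational(1, 2)))) ≈ -1.5774e+5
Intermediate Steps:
Function('q')(s, R) = Mul(-2, Pow(Add(Pow(R, 2), Pow(s, 2)), Rational(1, 2))) (Function('q')(s, R) = Mul(-2, Pow(Add(Pow(s, 2), Pow(R, 2)), Rational(1, 2))) = Mul(-2, Pow(Add(Pow(R, 2), Pow(s, 2)), Rational(1, 2))))
u = -160 (u = Add(-173, 13) = -160)
P = 55648 (P = Add(-192, Mul(-160, -349)) = Add(-192, 55840) = 55648)
Add(Add(-213768, Mul(-1, Function('q')(-113, 155))), P) = Add(Add(-213768, Mul(-1, Mul(-2, Pow(Add(Pow(155, 2), Pow(-113, 2)), Rational(1, 2))))), 55648) = Add(Add(-213768, Mul(-1, Mul(-2, Pow(Add(24025, 12769), Rational(1, 2))))), 55648) = Add(Add(-213768, Mul(-1, Mul(-2, Pow(36794, Rational(1, 2))))), 55648) = Add(Add(-213768, Mul(2, Pow(36794, Rational(1, 2)))), 55648) = Add(-158120, Mul(2, Pow(36794, Rational(1, 2))))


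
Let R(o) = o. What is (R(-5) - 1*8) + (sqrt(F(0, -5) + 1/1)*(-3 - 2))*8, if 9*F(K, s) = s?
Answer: -119/3 ≈ -39.667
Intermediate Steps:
F(K, s) = s/9
(R(-5) - 1*8) + (sqrt(F(0, -5) + 1/1)*(-3 - 2))*8 = (-5 - 1*8) + (sqrt((1/9)*(-5) + 1/1)*(-3 - 2))*8 = (-5 - 8) + (sqrt(-5/9 + 1)*(-5))*8 = -13 + (sqrt(4/9)*(-5))*8 = -13 + ((2/3)*(-5))*8 = -13 - 10/3*8 = -13 - 80/3 = -119/3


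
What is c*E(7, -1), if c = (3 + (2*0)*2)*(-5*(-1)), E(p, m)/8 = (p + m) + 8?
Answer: 1680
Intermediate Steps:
E(p, m) = 64 + 8*m + 8*p (E(p, m) = 8*((p + m) + 8) = 8*((m + p) + 8) = 8*(8 + m + p) = 64 + 8*m + 8*p)
c = 15 (c = (3 + 0*2)*5 = (3 + 0)*5 = 3*5 = 15)
c*E(7, -1) = 15*(64 + 8*(-1) + 8*7) = 15*(64 - 8 + 56) = 15*112 = 1680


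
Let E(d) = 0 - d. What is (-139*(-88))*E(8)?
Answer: -97856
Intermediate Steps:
E(d) = -d
(-139*(-88))*E(8) = (-139*(-88))*(-1*8) = 12232*(-8) = -97856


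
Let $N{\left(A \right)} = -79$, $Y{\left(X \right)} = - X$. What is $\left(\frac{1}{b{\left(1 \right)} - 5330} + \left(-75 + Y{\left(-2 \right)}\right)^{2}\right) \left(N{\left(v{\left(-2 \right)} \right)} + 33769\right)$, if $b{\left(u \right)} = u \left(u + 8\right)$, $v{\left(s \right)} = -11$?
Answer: $\frac{955300433520}{5321} \approx 1.7953 \cdot 10^{8}$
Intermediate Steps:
$b{\left(u \right)} = u \left(8 + u\right)$
$\left(\frac{1}{b{\left(1 \right)} - 5330} + \left(-75 + Y{\left(-2 \right)}\right)^{2}\right) \left(N{\left(v{\left(-2 \right)} \right)} + 33769\right) = \left(\frac{1}{1 \left(8 + 1\right) - 5330} + \left(-75 - -2\right)^{2}\right) \left(-79 + 33769\right) = \left(\frac{1}{1 \cdot 9 - 5330} + \left(-75 + 2\right)^{2}\right) 33690 = \left(\frac{1}{9 - 5330} + \left(-73\right)^{2}\right) 33690 = \left(\frac{1}{-5321} + 5329\right) 33690 = \left(- \frac{1}{5321} + 5329\right) 33690 = \frac{28355608}{5321} \cdot 33690 = \frac{955300433520}{5321}$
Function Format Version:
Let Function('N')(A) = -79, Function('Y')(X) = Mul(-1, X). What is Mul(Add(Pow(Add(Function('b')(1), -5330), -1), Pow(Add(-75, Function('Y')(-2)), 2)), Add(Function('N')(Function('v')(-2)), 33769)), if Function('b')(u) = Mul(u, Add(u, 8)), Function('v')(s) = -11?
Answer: Rational(955300433520, 5321) ≈ 1.7953e+8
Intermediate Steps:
Function('b')(u) = Mul(u, Add(8, u))
Mul(Add(Pow(Add(Function('b')(1), -5330), -1), Pow(Add(-75, Function('Y')(-2)), 2)), Add(Function('N')(Function('v')(-2)), 33769)) = Mul(Add(Pow(Add(Mul(1, Add(8, 1)), -5330), -1), Pow(Add(-75, Mul(-1, -2)), 2)), Add(-79, 33769)) = Mul(Add(Pow(Add(Mul(1, 9), -5330), -1), Pow(Add(-75, 2), 2)), 33690) = Mul(Add(Pow(Add(9, -5330), -1), Pow(-73, 2)), 33690) = Mul(Add(Pow(-5321, -1), 5329), 33690) = Mul(Add(Rational(-1, 5321), 5329), 33690) = Mul(Rational(28355608, 5321), 33690) = Rational(955300433520, 5321)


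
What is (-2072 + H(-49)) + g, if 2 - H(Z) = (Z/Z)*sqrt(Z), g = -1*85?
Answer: -2155 - 7*I ≈ -2155.0 - 7.0*I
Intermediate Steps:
g = -85
H(Z) = 2 - sqrt(Z) (H(Z) = 2 - Z/Z*sqrt(Z) = 2 - sqrt(Z))
(-2072 + H(-49)) + g = (-2072 + (2 - sqrt(-49))) - 85 = (-2072 + (2 - 7*I)) - 85 = (-2070 - 7*I) - 85 = -2155 - 7*I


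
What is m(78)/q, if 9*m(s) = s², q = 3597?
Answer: 676/3597 ≈ 0.18793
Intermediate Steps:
m(s) = s²/9
m(78)/q = ((⅑)*78²)/3597 = ((⅑)*6084)*(1/3597) = 676*(1/3597) = 676/3597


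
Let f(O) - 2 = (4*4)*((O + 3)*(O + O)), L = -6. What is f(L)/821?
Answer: 578/821 ≈ 0.70402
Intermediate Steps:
f(O) = 2 + 32*O*(3 + O) (f(O) = 2 + (4*4)*((O + 3)*(O + O)) = 2 + 16*((3 + O)*(2*O)) = 2 + 16*(2*O*(3 + O)) = 2 + 32*O*(3 + O))
f(L)/821 = (2 + 32*(-6)² + 96*(-6))/821 = (2 + 32*36 - 576)*(1/821) = (2 + 1152 - 576)*(1/821) = 578*(1/821) = 578/821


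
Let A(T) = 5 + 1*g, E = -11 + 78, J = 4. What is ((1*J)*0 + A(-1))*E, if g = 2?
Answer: 469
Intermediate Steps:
E = 67
A(T) = 7 (A(T) = 5 + 1*2 = 5 + 2 = 7)
((1*J)*0 + A(-1))*E = ((1*4)*0 + 7)*67 = (4*0 + 7)*67 = (0 + 7)*67 = 7*67 = 469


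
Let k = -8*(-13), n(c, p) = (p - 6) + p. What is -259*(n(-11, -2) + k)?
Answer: -24346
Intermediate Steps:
n(c, p) = -6 + 2*p (n(c, p) = (-6 + p) + p = -6 + 2*p)
k = 104
-259*(n(-11, -2) + k) = -259*((-6 + 2*(-2)) + 104) = -259*((-6 - 4) + 104) = -259*(-10 + 104) = -259*94 = -24346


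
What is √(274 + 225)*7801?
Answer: 7801*√499 ≈ 1.7426e+5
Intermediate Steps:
√(274 + 225)*7801 = √499*7801 = 7801*√499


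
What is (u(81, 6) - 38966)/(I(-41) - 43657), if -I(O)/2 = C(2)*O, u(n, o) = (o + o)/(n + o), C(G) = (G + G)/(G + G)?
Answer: 10762/12035 ≈ 0.89423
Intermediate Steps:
C(G) = 1 (C(G) = (2*G)/((2*G)) = (2*G)*(1/(2*G)) = 1)
u(n, o) = 2*o/(n + o) (u(n, o) = (2*o)/(n + o) = 2*o/(n + o))
I(O) = -2*O
(u(81, 6) - 38966)/(I(-41) - 43657) = (2*6/(81 + 6) - 38966)/(-2*(-41) - 43657) = (2*6/87 - 38966)/(82 - 43657) = (2*6*(1/87) - 38966)/(-43575) = (4/29 - 38966)*(-1/43575) = -1130010/29*(-1/43575) = 10762/12035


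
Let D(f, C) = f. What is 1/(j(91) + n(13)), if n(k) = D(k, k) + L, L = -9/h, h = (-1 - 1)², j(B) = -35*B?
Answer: -4/12697 ≈ -0.00031504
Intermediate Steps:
h = 4 (h = (-2)² = 4)
L = -9/4 ≈ -2.2500
n(k) = -9/4 + k (n(k) = k - 9/4 = -9/4 + k)
1/(j(91) + n(13)) = 1/(-35*91 + (-9/4 + 13)) = 1/(-3185 + 43/4) = 1/(-12697/4) = -4/12697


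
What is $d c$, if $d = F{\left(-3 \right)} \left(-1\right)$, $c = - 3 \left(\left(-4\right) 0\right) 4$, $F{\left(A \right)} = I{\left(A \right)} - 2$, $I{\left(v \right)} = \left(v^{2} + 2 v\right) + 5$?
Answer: $0$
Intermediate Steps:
$I{\left(v \right)} = 5 + v^{2} + 2 v$
$F{\left(A \right)} = 3 + A^{2} + 2 A$ ($F{\left(A \right)} = \left(5 + A^{2} + 2 A\right) - 2 = 3 + A^{2} + 2 A$)
$c = 0$ ($c = \left(-3\right) 0 \cdot 4 = 0 \cdot 4 = 0$)
$d = -6$ ($d = \left(3 + \left(-3\right)^{2} + 2 \left(-3\right)\right) \left(-1\right) = \left(3 + 9 - 6\right) \left(-1\right) = 6 \left(-1\right) = -6$)
$d c = \left(-6\right) 0 = 0$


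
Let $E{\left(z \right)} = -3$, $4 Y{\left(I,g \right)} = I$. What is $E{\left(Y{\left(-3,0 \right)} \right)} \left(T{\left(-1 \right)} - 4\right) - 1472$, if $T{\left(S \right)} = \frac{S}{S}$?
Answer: $-1463$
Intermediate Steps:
$Y{\left(I,g \right)} = \frac{I}{4}$
$T{\left(S \right)} = 1$
$E{\left(Y{\left(-3,0 \right)} \right)} \left(T{\left(-1 \right)} - 4\right) - 1472 = - 3 \left(1 - 4\right) - 1472 = \left(-3\right) \left(-3\right) - 1472 = 9 - 1472 = -1463$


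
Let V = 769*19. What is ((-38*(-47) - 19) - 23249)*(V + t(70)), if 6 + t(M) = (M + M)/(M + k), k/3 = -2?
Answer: -2510332815/8 ≈ -3.1379e+8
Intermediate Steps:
k = -6 (k = 3*(-2) = -6)
V = 14611
t(M) = -6 + 2*M/(-6 + M) (t(M) = -6 + (M + M)/(M - 6) = -6 + (2*M)/(-6 + M) = -6 + 2*M/(-6 + M))
((-38*(-47) - 19) - 23249)*(V + t(70)) = ((-38*(-47) - 19) - 23249)*(14611 + 4*(9 - 1*70)/(-6 + 70)) = ((1786 - 19) - 23249)*(14611 + 4*(9 - 70)/64) = (1767 - 23249)*(14611 + 4*(1/64)*(-61)) = -21482*(14611 - 61/16) = -21482*233715/16 = -2510332815/8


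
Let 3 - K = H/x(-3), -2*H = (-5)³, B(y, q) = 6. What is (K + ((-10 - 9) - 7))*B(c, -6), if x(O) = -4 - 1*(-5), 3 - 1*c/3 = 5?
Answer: -513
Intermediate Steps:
c = -6 (c = 9 - 3*5 = 9 - 15 = -6)
x(O) = 1 (x(O) = -4 + 5 = 1)
H = 125/2 (H = -½*(-5)³ = -½*(-125) = 125/2 ≈ 62.500)
K = -119/2 (K = 3 - 125/(2*1) = 3 - 125/2 = -119/2 ≈ -59.500)
(K + ((-10 - 9) - 7))*B(c, -6) = (-119/2 + ((-10 - 9) - 7))*6 = (-119/2 + (-19 - 7))*6 = (-119/2 - 26)*6 = -171/2*6 = -513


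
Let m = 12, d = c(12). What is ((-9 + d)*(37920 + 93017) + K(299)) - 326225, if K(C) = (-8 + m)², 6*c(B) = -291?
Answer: -15710173/2 ≈ -7.8551e+6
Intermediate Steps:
c(B) = -97/2 (c(B) = (⅙)*(-291) = -97/2)
d = -97/2 ≈ -48.500
K(C) = 16 (K(C) = (-8 + 12)² = 4² = 16)
((-9 + d)*(37920 + 93017) + K(299)) - 326225 = ((-9 - 97/2)*(37920 + 93017) + 16) - 326225 = (-115/2*130937 + 16) - 326225 = (-15057755/2 + 16) - 326225 = -15057723/2 - 326225 = -15710173/2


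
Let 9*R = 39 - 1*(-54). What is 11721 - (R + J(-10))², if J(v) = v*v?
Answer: -4072/9 ≈ -452.44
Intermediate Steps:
R = 31/3 (R = (39 - 1*(-54))/9 = (39 + 54)/9 = (⅑)*93 = 31/3 ≈ 10.333)
J(v) = v²
11721 - (R + J(-10))² = 11721 - (31/3 + (-10)²)² = 11721 - (31/3 + 100)² = 11721 - (331/3)² = 11721 - 1*109561/9 = 11721 - 109561/9 = -4072/9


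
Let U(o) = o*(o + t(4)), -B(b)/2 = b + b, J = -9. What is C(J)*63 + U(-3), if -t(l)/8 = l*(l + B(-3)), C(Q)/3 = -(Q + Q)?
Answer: 4947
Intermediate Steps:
B(b) = -4*b (B(b) = -2*(b + b) = -4*b)
C(Q) = -6*Q (C(Q) = 3*(-(Q + Q)) = 3*(-2*Q) = -6*Q)
t(l) = -8*l*(12 + l) (t(l) = -8*l*(l - 4*(-3)) = -8*l*(l + 12) = -8*l*(12 + l))
U(o) = o*(-512 + o) (U(o) = o*(o - 8*4*(12 + 4)) = o*(o - 8*4*16) = o*(o - 512) = o*(-512 + o))
C(J)*63 + U(-3) = -6*(-9)*63 - 3*(-512 - 3) = 54*63 - 3*(-515) = 3402 + 1545 = 4947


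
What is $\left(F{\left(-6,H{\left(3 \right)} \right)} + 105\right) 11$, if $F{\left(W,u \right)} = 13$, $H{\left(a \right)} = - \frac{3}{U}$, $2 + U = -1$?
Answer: $1298$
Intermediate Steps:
$U = -3$ ($U = -2 - 1 = -3$)
$H{\left(a \right)} = 1$ ($H{\left(a \right)} = - \frac{3}{-3} = \left(-3\right) \left(- \frac{1}{3}\right) = 1$)
$\left(F{\left(-6,H{\left(3 \right)} \right)} + 105\right) 11 = \left(13 + 105\right) 11 = 118 \cdot 11 = 1298$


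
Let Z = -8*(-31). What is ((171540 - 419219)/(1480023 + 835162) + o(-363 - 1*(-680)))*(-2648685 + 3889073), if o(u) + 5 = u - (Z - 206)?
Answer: 775059258721148/2315185 ≈ 3.3477e+8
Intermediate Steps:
Z = 248
o(u) = -47 + u (o(u) = -5 + (u - (248 - 206)) = -5 + (u - 1*42) = -5 + (u - 42) = -5 + (-42 + u) = -47 + u)
((171540 - 419219)/(1480023 + 835162) + o(-363 - 1*(-680)))*(-2648685 + 3889073) = ((171540 - 419219)/(1480023 + 835162) + (-47 + (-363 - 1*(-680))))*(-2648685 + 3889073) = (-247679/2315185 + (-47 + (-363 + 680)))*1240388 = (-247679*1/2315185 + (-47 + 317))*1240388 = (-247679/2315185 + 270)*1240388 = (624852271/2315185)*1240388 = 775059258721148/2315185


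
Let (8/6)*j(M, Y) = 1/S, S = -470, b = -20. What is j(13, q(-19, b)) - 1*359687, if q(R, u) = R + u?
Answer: -676211563/1880 ≈ -3.5969e+5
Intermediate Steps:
j(M, Y) = -3/1880 (j(M, Y) = (¾)/(-470) = (¾)*(-1/470) = -3/1880)
j(13, q(-19, b)) - 1*359687 = -3/1880 - 1*359687 = -3/1880 - 359687 = -676211563/1880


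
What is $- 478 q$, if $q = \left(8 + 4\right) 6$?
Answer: $-34416$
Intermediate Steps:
$q = 72$ ($q = 12 \cdot 6 = 72$)
$- 478 q = \left(-478\right) 72 = -34416$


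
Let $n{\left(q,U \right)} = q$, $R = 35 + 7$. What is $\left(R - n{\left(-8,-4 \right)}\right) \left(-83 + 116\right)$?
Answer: $1650$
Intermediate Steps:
$R = 42$
$\left(R - n{\left(-8,-4 \right)}\right) \left(-83 + 116\right) = \left(42 - -8\right) \left(-83 + 116\right) = \left(42 + 8\right) 33 = 50 \cdot 33 = 1650$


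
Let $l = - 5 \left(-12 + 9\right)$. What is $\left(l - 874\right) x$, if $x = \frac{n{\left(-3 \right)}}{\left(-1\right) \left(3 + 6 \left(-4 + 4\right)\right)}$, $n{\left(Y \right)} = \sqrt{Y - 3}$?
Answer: $\frac{859 i \sqrt{6}}{3} \approx 701.37 i$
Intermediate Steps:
$l = 15$ ($l = \left(-5\right) \left(-3\right) = 15$)
$n{\left(Y \right)} = \sqrt{-3 + Y}$
$x = - \frac{i \sqrt{6}}{3}$ ($x = \frac{\sqrt{-3 - 3}}{\left(-1\right) \left(3 + 6 \left(-4 + 4\right)\right)} = \frac{\sqrt{-6}}{\left(-1\right) \left(3 + 6 \cdot 0\right)} = \frac{i \sqrt{6}}{\left(-1\right) \left(3 + 0\right)} = \frac{i \sqrt{6}}{\left(-1\right) 3} = \frac{i \sqrt{6}}{-3} = i \sqrt{6} \left(- \frac{1}{3}\right) = - \frac{i \sqrt{6}}{3} \approx - 0.8165 i$)
$\left(l - 874\right) x = \left(15 - 874\right) \left(- \frac{i \sqrt{6}}{3}\right) = - 859 \left(- \frac{i \sqrt{6}}{3}\right) = \frac{859 i \sqrt{6}}{3}$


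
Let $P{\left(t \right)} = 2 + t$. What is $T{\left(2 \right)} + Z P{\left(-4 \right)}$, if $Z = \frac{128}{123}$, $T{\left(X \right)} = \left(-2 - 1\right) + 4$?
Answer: $- \frac{133}{123} \approx -1.0813$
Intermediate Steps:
$T{\left(X \right)} = 1$ ($T{\left(X \right)} = -3 + 4 = 1$)
$Z = \frac{128}{123}$ ($Z = 128 \cdot \frac{1}{123} = \frac{128}{123} \approx 1.0406$)
$T{\left(2 \right)} + Z P{\left(-4 \right)} = 1 + \frac{128 \left(2 - 4\right)}{123} = 1 + \frac{128}{123} \left(-2\right) = 1 - \frac{256}{123} = - \frac{133}{123}$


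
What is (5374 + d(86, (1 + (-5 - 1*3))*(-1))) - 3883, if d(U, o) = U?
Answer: 1577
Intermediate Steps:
(5374 + d(86, (1 + (-5 - 1*3))*(-1))) - 3883 = (5374 + 86) - 3883 = 5460 - 3883 = 1577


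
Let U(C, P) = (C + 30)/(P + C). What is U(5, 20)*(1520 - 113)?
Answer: 9849/5 ≈ 1969.8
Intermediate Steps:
U(C, P) = (30 + C)/(C + P)
U(5, 20)*(1520 - 113) = ((30 + 5)/(5 + 20))*(1520 - 113) = (35/25)*1407 = ((1/25)*35)*1407 = (7/5)*1407 = 9849/5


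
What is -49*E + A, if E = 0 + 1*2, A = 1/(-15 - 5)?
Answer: -1961/20 ≈ -98.050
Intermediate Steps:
A = -1/20 (A = 1/(-20) = -1/20 ≈ -0.050000)
E = 2 (E = 0 + 2 = 2)
-49*E + A = -49*2 - 1/20 = -98 - 1/20 = -1961/20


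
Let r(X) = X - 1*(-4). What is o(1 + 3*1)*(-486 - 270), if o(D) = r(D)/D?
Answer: -1512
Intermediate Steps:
r(X) = 4 + X (r(X) = X + 4 = 4 + X)
o(D) = (4 + D)/D
o(1 + 3*1)*(-486 - 270) = ((4 + (1 + 3*1))/(1 + 3*1))*(-486 - 270) = ((4 + (1 + 3))/(1 + 3))*(-756) = ((4 + 4)/4)*(-756) = ((¼)*8)*(-756) = 2*(-756) = -1512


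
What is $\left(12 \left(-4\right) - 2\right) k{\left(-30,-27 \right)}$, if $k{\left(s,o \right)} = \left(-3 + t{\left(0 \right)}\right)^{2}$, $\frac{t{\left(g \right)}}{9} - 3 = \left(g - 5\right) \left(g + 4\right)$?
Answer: $-1216800$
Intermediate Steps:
$t{\left(g \right)} = 27 + 9 \left(-5 + g\right) \left(4 + g\right)$ ($t{\left(g \right)} = 27 + 9 \left(g - 5\right) \left(g + 4\right) = 27 + 9 \left(-5 + g\right) \left(4 + g\right)$)
$k{\left(s,o \right)} = 24336$ ($k{\left(s,o \right)} = \left(-3 - \left(153 - 9 \cdot 0^{2}\right)\right)^{2} = \left(-3 + \left(-153 + 0 + 9 \cdot 0\right)\right)^{2} = \left(-3 + \left(-153 + 0 + 0\right)\right)^{2} = \left(-3 - 153\right)^{2} = \left(-156\right)^{2} = 24336$)
$\left(12 \left(-4\right) - 2\right) k{\left(-30,-27 \right)} = \left(12 \left(-4\right) - 2\right) 24336 = \left(-48 - 2\right) 24336 = \left(-50\right) 24336 = -1216800$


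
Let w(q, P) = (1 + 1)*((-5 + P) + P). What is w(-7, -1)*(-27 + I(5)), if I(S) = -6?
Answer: 462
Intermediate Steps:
w(q, P) = -10 + 4*P (w(q, P) = 2*(-5 + 2*P) = -10 + 4*P)
w(-7, -1)*(-27 + I(5)) = (-10 + 4*(-1))*(-27 - 6) = (-10 - 4)*(-33) = -14*(-33) = 462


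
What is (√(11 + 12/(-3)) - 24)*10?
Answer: -240 + 10*√7 ≈ -213.54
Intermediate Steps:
(√(11 + 12/(-3)) - 24)*10 = (√(11 + 12*(-⅓)) - 24)*10 = (√(11 - 4) - 24)*10 = (√7 - 24)*10 = (-24 + √7)*10 = -240 + 10*√7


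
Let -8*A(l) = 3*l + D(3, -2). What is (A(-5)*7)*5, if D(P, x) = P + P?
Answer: 315/8 ≈ 39.375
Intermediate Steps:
D(P, x) = 2*P
A(l) = -¾ - 3*l/8 (A(l) = -(3*l + 2*3)/8 = -(3*l + 6)/8 = -(6 + 3*l)/8 = -¾ - 3*l/8)
(A(-5)*7)*5 = ((-¾ - 3/8*(-5))*7)*5 = ((-¾ + 15/8)*7)*5 = ((9/8)*7)*5 = (63/8)*5 = 315/8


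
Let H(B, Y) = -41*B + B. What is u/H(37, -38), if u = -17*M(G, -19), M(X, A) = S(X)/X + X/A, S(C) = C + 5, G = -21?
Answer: 2533/118104 ≈ 0.021447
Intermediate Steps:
H(B, Y) = -40*B
S(C) = 5 + C
M(X, A) = X/A + (5 + X)/X (M(X, A) = (5 + X)/X + X/A = X/A + (5 + X)/X)
u = -12665/399 (u = -17*(1 + 5/(-21) - 21/(-19)) = -17*(1 + 5*(-1/21) - 21*(-1/19)) = -17*(1 - 5/21 + 21/19) = -17*745/399 = -12665/399 ≈ -31.742)
u/H(37, -38) = -12665/(399*((-40*37))) = -12665/399/(-1480) = -12665/399*(-1/1480) = 2533/118104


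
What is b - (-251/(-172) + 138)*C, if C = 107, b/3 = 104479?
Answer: 51344555/172 ≈ 2.9852e+5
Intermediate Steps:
b = 313437 (b = 3*104479 = 313437)
b - (-251/(-172) + 138)*C = 313437 - (-251/(-172) + 138)*107 = 313437 - (-251*(-1/172) + 138)*107 = 313437 - (251/172 + 138)*107 = 313437 - 23987*107/172 = 313437 - 1*2566609/172 = 313437 - 2566609/172 = 51344555/172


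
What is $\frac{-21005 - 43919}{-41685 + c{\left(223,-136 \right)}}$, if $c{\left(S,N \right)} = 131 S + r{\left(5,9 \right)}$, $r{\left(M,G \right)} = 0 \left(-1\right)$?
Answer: $\frac{16231}{3118} \approx 5.2056$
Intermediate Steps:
$r{\left(M,G \right)} = 0$
$c{\left(S,N \right)} = 131 S$ ($c{\left(S,N \right)} = 131 S + 0 = 131 S$)
$\frac{-21005 - 43919}{-41685 + c{\left(223,-136 \right)}} = \frac{-21005 - 43919}{-41685 + 131 \cdot 223} = - \frac{64924}{-41685 + 29213} = - \frac{64924}{-12472} = \left(-64924\right) \left(- \frac{1}{12472}\right) = \frac{16231}{3118}$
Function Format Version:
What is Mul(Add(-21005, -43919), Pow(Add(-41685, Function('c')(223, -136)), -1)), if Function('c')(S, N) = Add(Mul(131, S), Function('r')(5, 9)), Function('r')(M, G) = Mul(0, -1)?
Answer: Rational(16231, 3118) ≈ 5.2056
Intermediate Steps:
Function('r')(M, G) = 0
Function('c')(S, N) = Mul(131, S) (Function('c')(S, N) = Add(Mul(131, S), 0) = Mul(131, S))
Mul(Add(-21005, -43919), Pow(Add(-41685, Function('c')(223, -136)), -1)) = Mul(Add(-21005, -43919), Pow(Add(-41685, Mul(131, 223)), -1)) = Mul(-64924, Pow(Add(-41685, 29213), -1)) = Mul(-64924, Pow(-12472, -1)) = Mul(-64924, Rational(-1, 12472)) = Rational(16231, 3118)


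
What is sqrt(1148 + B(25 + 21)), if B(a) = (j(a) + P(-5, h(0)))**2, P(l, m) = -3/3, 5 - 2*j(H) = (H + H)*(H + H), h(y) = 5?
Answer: sqrt(71593113)/2 ≈ 4230.6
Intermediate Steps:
j(H) = 5/2 - 2*H**2 (j(H) = 5/2 - (H + H)*(H + H)/2 = 5/2 - 2*H*2*H/2 = 5/2 - 2*H**2)
P(l, m) = -1 (P(l, m) = -3*1/3 = -1)
B(a) = (3/2 - 2*a**2)**2 (B(a) = ((5/2 - 2*a**2) - 1)**2 = (3/2 - 2*a**2)**2)
sqrt(1148 + B(25 + 21)) = sqrt(1148 + (-3 + 4*(25 + 21)**2)**2/4) = sqrt(1148 + (-3 + 4*46**2)**2/4) = sqrt(1148 + (-3 + 4*2116)**2/4) = sqrt(1148 + (-3 + 8464)**2/4) = sqrt(1148 + (1/4)*8461**2) = sqrt(1148 + (1/4)*71588521) = sqrt(1148 + 71588521/4) = sqrt(71593113/4) = sqrt(71593113)/2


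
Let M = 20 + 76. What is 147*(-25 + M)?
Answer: 10437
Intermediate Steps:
M = 96
147*(-25 + M) = 147*(-25 + 96) = 147*71 = 10437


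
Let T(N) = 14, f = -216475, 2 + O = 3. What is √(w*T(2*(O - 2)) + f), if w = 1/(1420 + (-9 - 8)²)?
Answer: I*√632254395549/1709 ≈ 465.27*I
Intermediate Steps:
O = 1 (O = -2 + 3 = 1)
w = 1/1709 (w = 1/(1420 + (-17)²) = 1/(1420 + 289) = 1/1709 ≈ 0.00058514)
√(w*T(2*(O - 2)) + f) = √((1/1709)*14 - 216475) = √(14/1709 - 216475) = √(-369955761/1709) = I*√632254395549/1709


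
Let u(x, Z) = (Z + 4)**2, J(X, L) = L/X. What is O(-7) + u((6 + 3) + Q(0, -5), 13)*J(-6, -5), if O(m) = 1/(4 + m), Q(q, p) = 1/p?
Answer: 481/2 ≈ 240.50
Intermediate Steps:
u(x, Z) = (4 + Z)**2
O(-7) + u((6 + 3) + Q(0, -5), 13)*J(-6, -5) = 1/(4 - 7) + (4 + 13)**2*(-5/(-6)) = 1/(-3) + 17**2*(-5*(-1/6)) = -1/3 + 289*(5/6) = -1/3 + 1445/6 = 481/2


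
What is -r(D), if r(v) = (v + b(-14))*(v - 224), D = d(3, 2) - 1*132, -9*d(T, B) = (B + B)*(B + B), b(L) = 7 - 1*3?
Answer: -3760960/81 ≈ -46432.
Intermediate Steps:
b(L) = 4 (b(L) = 7 - 3 = 4)
d(T, B) = -4*B²/9 (d(T, B) = -(B + B)*(B + B)/9 = -2*B*2*B/9 = -4*B²/9)
D = -1204/9 (D = -4/9*2² - 1*132 = -4/9*4 - 132 = -16/9 - 132 = -1204/9 ≈ -133.78)
r(v) = (-224 + v)*(4 + v) (r(v) = (v + 4)*(v - 224) = (4 + v)*(-224 + v) = (-224 + v)*(4 + v))
-r(D) = -(-896 + (-1204/9)² - 220*(-1204/9)) = -(-896 + 1449616/81 + 264880/9) = -1*3760960/81 = -3760960/81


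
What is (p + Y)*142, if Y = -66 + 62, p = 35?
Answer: 4402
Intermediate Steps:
Y = -4
(p + Y)*142 = (35 - 4)*142 = 31*142 = 4402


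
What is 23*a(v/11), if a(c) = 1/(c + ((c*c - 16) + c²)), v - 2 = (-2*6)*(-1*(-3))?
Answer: 2783/2 ≈ 1391.5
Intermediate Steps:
v = -34 (v = 2 + (-2*6)*(-1*(-3)) = 2 - 12*3 = 2 - 36 = -34)
a(c) = 1/(-16 + c + 2*c²) (a(c) = 1/(c + ((c² - 16) + c²)) = 1/(c + ((-16 + c²) + c²)) = 1/(c + (-16 + 2*c²)) = 1/(-16 + c + 2*c²))
23*a(v/11) = 23/(-16 - 34/11 + 2*(-34/11)²) = 23/(-16 - 34/11 + 2*(1156/121)) = 23/(-16 - 34/11 + 2312/121) = 23/(2/121) = 23*(121/2) = 2783/2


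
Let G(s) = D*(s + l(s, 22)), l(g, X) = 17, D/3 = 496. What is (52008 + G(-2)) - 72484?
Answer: 1844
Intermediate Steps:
D = 1488 (D = 3*496 = 1488)
G(s) = 25296 + 1488*s (G(s) = 1488*(s + 17) = 1488*(17 + s) = 25296 + 1488*s)
(52008 + G(-2)) - 72484 = (52008 + (25296 + 1488*(-2))) - 72484 = (52008 + (25296 - 2976)) - 72484 = (52008 + 22320) - 72484 = 74328 - 72484 = 1844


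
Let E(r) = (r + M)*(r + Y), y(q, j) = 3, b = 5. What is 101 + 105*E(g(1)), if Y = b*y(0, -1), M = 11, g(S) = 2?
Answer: 23306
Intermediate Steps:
Y = 15 (Y = 5*3 = 15)
E(r) = (11 + r)*(15 + r) (E(r) = (r + 11)*(r + 15) = (11 + r)*(15 + r))
101 + 105*E(g(1)) = 101 + 105*(165 + 2² + 26*2) = 101 + 105*(165 + 4 + 52) = 101 + 105*221 = 101 + 23205 = 23306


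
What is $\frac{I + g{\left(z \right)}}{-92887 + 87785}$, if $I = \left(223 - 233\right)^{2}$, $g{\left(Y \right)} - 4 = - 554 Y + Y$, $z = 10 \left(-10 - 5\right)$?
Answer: $- \frac{41527}{2551} \approx -16.279$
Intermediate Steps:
$z = -150$ ($z = 10 \left(-15\right) = -150$)
$g{\left(Y \right)} = 4 - 553 Y$ ($g{\left(Y \right)} = 4 + \left(- 554 Y + Y\right) = 4 - 553 Y$)
$I = 100$ ($I = \left(-10\right)^{2} = 100$)
$\frac{I + g{\left(z \right)}}{-92887 + 87785} = \frac{100 + \left(4 - -82950\right)}{-92887 + 87785} = \frac{100 + \left(4 + 82950\right)}{-5102} = \left(100 + 82954\right) \left(- \frac{1}{5102}\right) = 83054 \left(- \frac{1}{5102}\right) = - \frac{41527}{2551}$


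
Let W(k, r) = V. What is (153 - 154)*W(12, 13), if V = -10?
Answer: 10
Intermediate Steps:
W(k, r) = -10
(153 - 154)*W(12, 13) = (153 - 154)*(-10) = -1*(-10) = 10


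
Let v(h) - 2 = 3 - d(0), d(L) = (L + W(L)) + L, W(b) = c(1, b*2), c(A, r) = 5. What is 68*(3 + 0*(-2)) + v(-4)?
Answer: 204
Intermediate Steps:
W(b) = 5
d(L) = 5 + 2*L (d(L) = (L + 5) + L = (5 + L) + L = 5 + 2*L)
v(h) = 0 (v(h) = 2 + (3 - (5 + 2*0)) = 2 + (3 - (5 + 0)) = 2 + (3 - 1*5) = 2 + (3 - 5) = 2 - 2 = 0)
68*(3 + 0*(-2)) + v(-4) = 68*(3 + 0*(-2)) + 0 = 68*(3 + 0) + 0 = 68*3 + 0 = 204 + 0 = 204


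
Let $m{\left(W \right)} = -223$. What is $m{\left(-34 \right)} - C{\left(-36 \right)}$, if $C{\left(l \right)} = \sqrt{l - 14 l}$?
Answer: $-223 - 6 \sqrt{13} \approx -244.63$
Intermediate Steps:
$C{\left(l \right)} = \sqrt{13} \sqrt{- l}$ ($C{\left(l \right)} = \sqrt{- 13 l} = \sqrt{13} \sqrt{- l}$)
$m{\left(-34 \right)} - C{\left(-36 \right)} = -223 - \sqrt{13} \sqrt{\left(-1\right) \left(-36\right)} = -223 - \sqrt{13} \sqrt{36} = -223 - \sqrt{13} \cdot 6 = -223 - 6 \sqrt{13}$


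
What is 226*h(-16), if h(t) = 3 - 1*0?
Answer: 678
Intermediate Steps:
h(t) = 3 (h(t) = 3 + 0 = 3)
226*h(-16) = 226*3 = 678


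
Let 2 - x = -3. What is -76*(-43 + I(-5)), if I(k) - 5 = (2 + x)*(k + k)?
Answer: 8208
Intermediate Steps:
x = 5 (x = 2 - 1*(-3) = 2 + 3 = 5)
I(k) = 5 + 14*k (I(k) = 5 + (2 + 5)*(k + k) = 5 + 7*(2*k) = 5 + 14*k)
-76*(-43 + I(-5)) = -76*(-43 + (5 + 14*(-5))) = -76*(-43 + (5 - 70)) = -76*(-43 - 65) = -76*(-108) = 8208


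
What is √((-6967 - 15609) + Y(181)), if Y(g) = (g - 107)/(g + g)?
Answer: I*√739605639/181 ≈ 150.25*I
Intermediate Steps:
Y(g) = (-107 + g)/(2*g) (Y(g) = (-107 + g)/((2*g)) = (-107 + g)*(1/(2*g)) = (-107 + g)/(2*g))
√((-6967 - 15609) + Y(181)) = √((-6967 - 15609) + (½)*(-107 + 181)/181) = √(-22576 + (½)*(1/181)*74) = √(-22576 + 37/181) = √(-4086219/181) = I*√739605639/181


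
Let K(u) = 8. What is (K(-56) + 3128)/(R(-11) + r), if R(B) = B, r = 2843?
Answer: 196/177 ≈ 1.1073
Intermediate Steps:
(K(-56) + 3128)/(R(-11) + r) = (8 + 3128)/(-11 + 2843) = 3136/2832 = 3136*(1/2832) = 196/177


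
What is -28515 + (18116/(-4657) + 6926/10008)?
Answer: -664577477693/23303628 ≈ -28518.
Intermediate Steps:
-28515 + (18116/(-4657) + 6926/10008) = -28515 + (18116*(-1/4657) + 6926*(1/10008)) = -28515 + (-18116/4657 + 3463/5004) = -28515 - 74525273/23303628 = -664577477693/23303628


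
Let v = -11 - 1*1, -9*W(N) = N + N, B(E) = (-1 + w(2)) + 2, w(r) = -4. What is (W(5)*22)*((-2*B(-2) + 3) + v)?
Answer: 220/3 ≈ 73.333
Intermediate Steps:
B(E) = -3 (B(E) = (-1 - 4) + 2 = -5 + 2 = -3)
W(N) = -2*N/9 (W(N) = -(N + N)/9 = -2*N/9)
v = -12 (v = -11 - 1 = -12)
(W(5)*22)*((-2*B(-2) + 3) + v) = (-2/9*5*22)*((-2*(-3) + 3) - 12) = (-10/9*22)*((6 + 3) - 12) = -220*(9 - 12)/9 = -220/9*(-3) = 220/3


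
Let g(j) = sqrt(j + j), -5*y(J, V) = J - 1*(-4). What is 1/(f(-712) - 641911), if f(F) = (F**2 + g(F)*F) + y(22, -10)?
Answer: -3374305/473484575721 + 71200*I*sqrt(89)/473484575721 ≈ -7.1265e-6 + 1.4186e-6*I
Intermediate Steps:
y(J, V) = -4/5 - J/5 (y(J, V) = -(J - 1*(-4))/5 = -(J + 4)/5 = -(4 + J)/5 = -4/5 - J/5)
g(j) = sqrt(2)*sqrt(j) (g(j) = sqrt(2*j) = sqrt(2)*sqrt(j))
f(F) = -26/5 + F**2 + sqrt(2)*F**(3/2) (f(F) = (F**2 + (sqrt(2)*sqrt(F))*F) + (-4/5 - 1/5*22) = (F**2 + sqrt(2)*F**(3/2)) + (-4/5 - 22/5) = (F**2 + sqrt(2)*F**(3/2)) - 26/5 = -26/5 + F**2 + sqrt(2)*F**(3/2))
1/(f(-712) - 641911) = 1/((-26/5 + (-712)**2 + sqrt(2)*(-712)**(3/2)) - 641911) = 1/((-26/5 + 506944 + sqrt(2)*(-1424*I*sqrt(178))) - 641911) = 1/((-26/5 + 506944 - 2848*I*sqrt(89)) - 641911) = 1/((2534694/5 - 2848*I*sqrt(89)) - 641911) = 1/(-674861/5 - 2848*I*sqrt(89))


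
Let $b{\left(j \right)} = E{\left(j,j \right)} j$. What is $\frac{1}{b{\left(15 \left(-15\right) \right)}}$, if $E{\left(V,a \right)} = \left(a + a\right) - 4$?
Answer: $\frac{1}{102150} \approx 9.7895 \cdot 10^{-6}$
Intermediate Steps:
$E{\left(V,a \right)} = -4 + 2 a$ ($E{\left(V,a \right)} = 2 a - 4 = -4 + 2 a$)
$b{\left(j \right)} = j \left(-4 + 2 j\right)$ ($b{\left(j \right)} = \left(-4 + 2 j\right) j = j \left(-4 + 2 j\right)$)
$\frac{1}{b{\left(15 \left(-15\right) \right)}} = \frac{1}{2 \cdot 15 \left(-15\right) \left(-2 + 15 \left(-15\right)\right)} = \frac{1}{2 \left(-225\right) \left(-2 - 225\right)} = \frac{1}{2 \left(-225\right) \left(-227\right)} = \frac{1}{102150}$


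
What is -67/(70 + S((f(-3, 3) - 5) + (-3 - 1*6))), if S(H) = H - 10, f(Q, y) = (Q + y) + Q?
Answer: -67/43 ≈ -1.5581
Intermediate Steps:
f(Q, y) = y + 2*Q
S(H) = -10 + H
-67/(70 + S((f(-3, 3) - 5) + (-3 - 1*6))) = -67/(70 + (-10 + (((3 + 2*(-3)) - 5) + (-3 - 1*6)))) = -67/(70 + (-10 + (((3 - 6) - 5) + (-3 - 6)))) = -67/(70 + (-10 + ((-3 - 5) - 9))) = -67/(70 + (-10 + (-8 - 9))) = -67/(70 + (-10 - 17)) = -67/(70 - 27) = -67/43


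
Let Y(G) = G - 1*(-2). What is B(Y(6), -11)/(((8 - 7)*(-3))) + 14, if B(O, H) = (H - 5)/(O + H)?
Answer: 110/9 ≈ 12.222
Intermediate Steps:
Y(G) = 2 + G (Y(G) = G + 2 = 2 + G)
B(O, H) = (-5 + H)/(H + O)
B(Y(6), -11)/(((8 - 7)*(-3))) + 14 = ((-5 - 11)/(-11 + (2 + 6)))/(((8 - 7)*(-3))) + 14 = (-16/(-11 + 8))/((1*(-3))) + 14 = (-16/(-3))/(-3) + 14 = -1/3*(-16)*(-1/3) + 14 = (16/3)*(-1/3) + 14 = -16/9 + 14 = 110/9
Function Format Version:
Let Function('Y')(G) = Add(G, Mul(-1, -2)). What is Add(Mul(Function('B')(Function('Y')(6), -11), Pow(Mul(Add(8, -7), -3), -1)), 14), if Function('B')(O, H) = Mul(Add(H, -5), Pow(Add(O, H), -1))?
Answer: Rational(110, 9) ≈ 12.222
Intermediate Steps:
Function('Y')(G) = Add(2, G) (Function('Y')(G) = Add(G, 2) = Add(2, G))
Function('B')(O, H) = Mul(Pow(Add(H, O), -1), Add(-5, H)) (Function('B')(O, H) = Mul(Add(-5, H), Pow(Add(H, O), -1)) = Mul(Pow(Add(H, O), -1), Add(-5, H)))
Add(Mul(Function('B')(Function('Y')(6), -11), Pow(Mul(Add(8, -7), -3), -1)), 14) = Add(Mul(Mul(Pow(Add(-11, Add(2, 6)), -1), Add(-5, -11)), Pow(Mul(Add(8, -7), -3), -1)), 14) = Add(Mul(Mul(Pow(Add(-11, 8), -1), -16), Pow(Mul(1, -3), -1)), 14) = Add(Mul(Mul(Pow(-3, -1), -16), Pow(-3, -1)), 14) = Add(Mul(Mul(Rational(-1, 3), -16), Rational(-1, 3)), 14) = Add(Mul(Rational(16, 3), Rational(-1, 3)), 14) = Add(Rational(-16, 9), 14) = Rational(110, 9)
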